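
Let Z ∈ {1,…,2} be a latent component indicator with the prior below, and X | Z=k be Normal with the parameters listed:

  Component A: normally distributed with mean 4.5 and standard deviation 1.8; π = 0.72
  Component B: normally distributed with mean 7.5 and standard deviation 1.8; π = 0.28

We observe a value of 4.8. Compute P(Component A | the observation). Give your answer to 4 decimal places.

0.8865

By Bayes' theorem, P(k | x) = π_k f_k(x) / Σ_j π_j f_j(x).
Evaluate each component's likelihood at the observed value:
  L_A = (1/(1.8·√(2π)))·exp(−(4.8−4.5)²/(2·1.8²)) = 0.221635·exp(-0.01389) = 0.218578
  L_B = (1/(1.8·√(2π)))·exp(−(4.8−7.5)²/(2·1.8²)) = 0.221635·exp(-1.12500) = 0.0719542
Unnormalised posteriors:
  π_A·L_A = 0.72 × 0.218578 = 0.157376
  π_B·L_B = 0.28 × 0.0719542 = 0.0201472
Normaliser: 0.157376 + 0.0201472 = 0.177523
So the posterior for Component A is 0.157376 / 0.177523 ≈ 0.8865.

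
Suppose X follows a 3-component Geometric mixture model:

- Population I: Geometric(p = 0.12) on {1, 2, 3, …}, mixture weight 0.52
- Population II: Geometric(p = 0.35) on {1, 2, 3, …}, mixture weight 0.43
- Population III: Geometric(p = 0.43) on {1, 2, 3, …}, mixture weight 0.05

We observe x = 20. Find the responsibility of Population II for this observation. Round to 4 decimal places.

Apply Bayes' rule: the posterior for each component is proportional to its prior times its likelihood at x.
Geometric probabilities:
  f_I = 0.12·(1−0.12)^19 = 0.12·0.0881395 = 0.0105767
  f_II = 0.35·(1−0.35)^19 = 0.35·0.000278839 = 9.75937e-05
  f_III = 0.43·(1−0.43)^19 = 0.43·2.29944e-05 = 9.8876e-06
Weight by the priors:
  π_I·f_I = 0.52 × 0.0105767 = 0.00549991
  π_II·f_II = 0.43 × 9.75937e-05 = 4.19653e-05
  π_III·f_III = 0.05 × 9.8876e-06 = 4.9438e-07
Sum: 0.00549991 + 4.19653e-05 + 4.9438e-07 = 0.00554237
Responsibility of Population II: 4.19653e-05 / 0.00554237 ≈ 0.0076

0.0076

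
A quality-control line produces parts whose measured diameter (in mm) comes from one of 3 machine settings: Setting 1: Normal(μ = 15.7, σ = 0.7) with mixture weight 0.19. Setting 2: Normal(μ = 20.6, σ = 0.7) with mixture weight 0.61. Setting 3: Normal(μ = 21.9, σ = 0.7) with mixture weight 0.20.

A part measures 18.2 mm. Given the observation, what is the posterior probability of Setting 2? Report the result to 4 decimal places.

The responsibility of component k is π_k f_k(x) divided by Σ_j π_j f_j(x).
Normal densities:
  p_1 = 0.000968449
  p_2 = 0.0015967
  p_3 = 4.88634e-07
Multiply by the mixture weights:
  π_1·p_1 = 0.19 × 0.000968449 = 0.000184005
  π_2·p_2 = 0.61 × 0.0015967 = 0.000973989
  π_3·p_3 = 0.20 × 4.88634e-07 = 9.77269e-08
Evidence: 0.000184005 + 0.000973989 + 9.77269e-08 = 0.00115809
P(Setting 2 | x) ≈ 0.8410

0.8410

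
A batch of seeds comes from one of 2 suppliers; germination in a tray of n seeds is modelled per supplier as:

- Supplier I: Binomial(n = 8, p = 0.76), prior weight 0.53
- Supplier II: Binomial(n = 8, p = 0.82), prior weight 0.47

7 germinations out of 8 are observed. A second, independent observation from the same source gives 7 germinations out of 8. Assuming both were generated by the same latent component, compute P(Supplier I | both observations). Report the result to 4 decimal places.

0.4090

P(component k | x) = P(Z=k)·f_k(x) / marginal(x), where marginal(x) = Σ_j P(Z=j)·f_j(x).
Since both observations come from the same component, the likelihood for component k is f_k(x₁)·f_k(x₂).
  p_I = [C(8,7)·0.76^7·0.24^1 = 8·0.146452·0.24 = 0.281188] × [0.281188] = 0.0790665
  p_II = [C(8,7)·0.82^7·0.18^1 = 8·0.249285·0.18 = 0.358971] × [0.358971] = 0.12886
Weight by the priors:
  P(Z=I)·p_I = 0.53 × 0.0790665 = 0.0419053
  P(Z=II)·p_II = 0.47 × 0.12886 = 0.0605643
Normaliser: 0.0419053 + 0.0605643 = 0.10247
So the posterior for Supplier I is 0.0419053 / 0.10247 ≈ 0.4090.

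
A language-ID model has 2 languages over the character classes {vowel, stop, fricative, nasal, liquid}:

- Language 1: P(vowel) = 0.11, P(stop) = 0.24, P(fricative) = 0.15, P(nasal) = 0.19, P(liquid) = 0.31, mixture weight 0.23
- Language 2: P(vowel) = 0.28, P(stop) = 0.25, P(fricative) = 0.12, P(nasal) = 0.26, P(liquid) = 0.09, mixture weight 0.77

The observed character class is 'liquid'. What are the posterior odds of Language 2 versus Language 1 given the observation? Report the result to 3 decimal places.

0.972

Posterior odds = (w_i f_i(x)) / (w_j f_j(x)); the normalising sum cancels.
Evaluate each component's likelihood at the observed value:
  f_1 = 0.31
  f_2 = 0.09
0.0693 / 0.0713 ≈ 0.972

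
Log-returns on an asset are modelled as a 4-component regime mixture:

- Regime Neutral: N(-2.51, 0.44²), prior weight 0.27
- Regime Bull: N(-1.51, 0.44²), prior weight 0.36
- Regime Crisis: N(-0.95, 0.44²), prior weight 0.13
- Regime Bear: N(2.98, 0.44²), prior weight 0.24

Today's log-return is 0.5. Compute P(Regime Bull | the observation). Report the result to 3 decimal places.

0.018

Apply Bayes' rule: the posterior for each component is proportional to its prior times its likelihood at x.
Evaluate each component's likelihood at the observed value:
  f_Neutral = (1/(0.44·√(2π)))·exp(−(0.5−-2.51)²/(2·0.44²)) = 0.906687·exp(-23.39902) = 6.24299e-11
  f_Bull = (1/(0.44·√(2π)))·exp(−(0.5−-1.51)²/(2·0.44²)) = 0.906687·exp(-10.43414) = 2.66666e-05
  f_Crisis = (1/(0.44·√(2π)))·exp(−(0.5−-0.95)²/(2·0.44²)) = 0.906687·exp(-5.43001) = 0.00397405
  f_Bear = (1/(0.44·√(2π)))·exp(−(0.5−2.98)²/(2·0.44²)) = 0.906687·exp(-15.88430) = 1.1455e-07
Unnormalised posteriors:
  w_Neutral·f_Neutral = 0.27 × 6.24299e-11 = 1.68561e-11
  w_Bull·f_Bull = 0.36 × 2.66666e-05 = 9.59996e-06
  w_Crisis·f_Crisis = 0.13 × 0.00397405 = 0.000516627
  w_Bear·f_Bear = 0.24 × 1.1455e-07 = 2.7492e-08
Normaliser: 1.68561e-11 + 9.59996e-06 + 0.000516627 + 2.7492e-08 = 0.000526255
P(Regime Bull | x) = 9.59996e-06 / 0.000526255 ≈ 0.018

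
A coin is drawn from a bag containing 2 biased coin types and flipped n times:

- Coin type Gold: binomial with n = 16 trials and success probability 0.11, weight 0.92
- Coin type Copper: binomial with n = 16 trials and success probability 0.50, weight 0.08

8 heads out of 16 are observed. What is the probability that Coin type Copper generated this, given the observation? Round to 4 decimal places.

0.9937

Apply Bayes' rule: the posterior for each component is proportional to its prior times its likelihood at x.
Evaluate each component's likelihood at the observed value:
  f_Gold = C(16,8)·0.11^8·0.89^8 = 12870·2.14359e-08·0.393659 = 0.000108603
  f_Copper = C(16,8)·0.50^8·0.50^8 = 12870·0.00390625·0.00390625 = 0.196381
Multiply by the mixture weights:
  π_Gold·f_Gold = 0.92 × 0.000108603 = 9.99144e-05
  π_Copper·f_Copper = 0.08 × 0.196381 = 0.0157104
Normaliser: 9.99144e-05 + 0.0157104 = 0.0158104
P(Coin type Copper | 8 heads out of 16) = 0.0157104 / 0.0158104 ≈ 0.9937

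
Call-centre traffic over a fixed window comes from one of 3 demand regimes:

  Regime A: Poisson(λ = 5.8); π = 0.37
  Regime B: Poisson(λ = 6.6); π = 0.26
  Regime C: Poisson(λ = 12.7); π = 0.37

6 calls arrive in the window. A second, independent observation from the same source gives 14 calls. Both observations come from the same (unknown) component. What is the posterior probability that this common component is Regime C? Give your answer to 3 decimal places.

Apply Bayes' rule: the posterior for each component is proportional to its prior times its likelihood at x.
Since both observations come from the same component, the likelihood for component k is f_k(x₁)·f_k(x₂).
  p_A = [0.160076] × [0.00169307] = 0.000271021
  p_B = [0.156166] × [0.00464369] = 0.000725188
  p_C = [0.0177807] × [0.0993811] = 0.00176707
Unnormalised posteriors:
  π_A·p_A = 0.37 × 0.000271021 = 0.000100278
  π_B·p_B = 0.26 × 0.000725188 = 0.000188549
  π_C·p_C = 0.37 × 0.00176707 = 0.000653816
Sum: 0.000100278 + 0.000188549 + 0.000653816 = 0.000942643
So the posterior for Regime C is 0.000653816 / 0.000942643 ≈ 0.694.

0.694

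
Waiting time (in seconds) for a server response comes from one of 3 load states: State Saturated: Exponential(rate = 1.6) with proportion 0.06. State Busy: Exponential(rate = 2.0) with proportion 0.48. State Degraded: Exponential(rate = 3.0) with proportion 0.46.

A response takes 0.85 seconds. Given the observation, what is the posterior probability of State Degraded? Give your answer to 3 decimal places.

0.350

By Bayes' theorem, P(k | x) = P(Z=k) f_k(x) / Σ_j P(Z=j) f_j(x).
Component likelihoods at x = 0.85 seconds:
  p_Saturated = 1.6·e^(−1.6·0.85) = 1.6·e^(−1.3600) = 0.410657
  p_Busy = 2.0·e^(−2.0·0.85) = 2.0·e^(−1.7000) = 0.365367
  p_Degraded = 3.0·e^(−3.0·0.85) = 3.0·e^(−2.5500) = 0.234245
Unnormalised posteriors:
  P(Z=Saturated)·p_Saturated = 0.06 × 0.410657 = 0.0246394
  P(Z=Busy)·p_Busy = 0.48 × 0.365367 = 0.175376
  P(Z=Degraded)·p_Degraded = 0.46 × 0.234245 = 0.107753
Denominator: 0.0246394 + 0.175376 + 0.107753 = 0.307768
P(State Degraded | x) ≈ 0.350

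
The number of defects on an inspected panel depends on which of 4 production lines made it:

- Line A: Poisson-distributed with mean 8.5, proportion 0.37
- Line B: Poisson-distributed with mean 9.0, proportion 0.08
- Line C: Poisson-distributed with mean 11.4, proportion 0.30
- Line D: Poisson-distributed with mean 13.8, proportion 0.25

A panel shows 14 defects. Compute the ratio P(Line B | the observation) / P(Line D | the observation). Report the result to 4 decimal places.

0.0979

Since P(k|x) ∝ P(Z=k) f_k(x), the posterior odds are P(Z=i) f_i(x) / (P(Z=j) f_j(x)).
Evaluate each component's likelihood at the observed value:
  L_A = 0.0239858
  L_B = 0.0323844
  L_C = 0.0804086
  L_D = 0.105836
Odds = (0.08/0.25) × (0.0323844/0.105836) = 0.32 × 0.305986 ≈ 0.0979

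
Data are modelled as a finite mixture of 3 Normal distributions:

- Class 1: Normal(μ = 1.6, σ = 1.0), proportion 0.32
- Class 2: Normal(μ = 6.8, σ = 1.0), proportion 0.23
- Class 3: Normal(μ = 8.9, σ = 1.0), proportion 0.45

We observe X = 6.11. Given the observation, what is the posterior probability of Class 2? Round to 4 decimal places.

0.9517

P(component k | x) = π_k·f_k(x) / marginal(x), where marginal(x) = Σ_j π_j·f_j(x).
Normal densities:
  L_1 = 1.52797e-05
  L_2 = 0.314432
  L_3 = 0.00813981
Weight by the priors:
  π_1·L_1 = 0.32 × 1.52797e-05 = 4.88949e-06
  π_2·L_2 = 0.23 × 0.314432 = 0.0723193
  π_3·L_3 = 0.45 × 0.00813981 = 0.00366291
Marginal: 4.88949e-06 + 0.0723193 + 0.00366291 = 0.0759871
So the posterior for Class 2 is 0.0723193 / 0.0759871 ≈ 0.9517.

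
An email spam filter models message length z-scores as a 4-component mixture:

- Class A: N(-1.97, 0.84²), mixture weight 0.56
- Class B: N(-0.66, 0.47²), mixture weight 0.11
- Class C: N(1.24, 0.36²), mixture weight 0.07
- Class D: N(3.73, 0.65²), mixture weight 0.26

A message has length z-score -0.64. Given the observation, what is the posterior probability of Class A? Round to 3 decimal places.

0.449

By Bayes' theorem, P(k | x) = π_k f_k(x) / Σ_j π_j f_j(x).
Component likelihoods at x = -0.64:
  L_A = (1/(0.84·√(2π)))·exp(−(-0.64−-1.97)²/(2·0.84²)) = 0.474931·exp(-1.25347) = 0.135598
  L_B = (1/(0.47·√(2π)))·exp(−(-0.64−-0.66)²/(2·0.47²)) = 0.848813·exp(-0.00091) = 0.848045
  L_C = (1/(0.36·√(2π)))·exp(−(-0.64−1.24)²/(2·0.36²)) = 1.108173·exp(-13.63580) = 1.32634e-06
  L_D = (1/(0.65·√(2π)))·exp(−(-0.64−3.73)²/(2·0.65²)) = 0.613757·exp(-22.59988) = 9.39708e-11
Weight by the priors:
  π_A·L_A = 0.56 × 0.135598 = 0.0759351
  π_B·L_B = 0.11 × 0.848045 = 0.093285
  π_C·L_C = 0.07 × 1.32634e-06 = 9.28436e-08
  π_D·L_D = 0.26 × 9.39708e-11 = 2.44324e-11
Marginal: 0.0759351 + 0.093285 + 9.28436e-08 + 2.44324e-11 = 0.16922
P(Class A | -0.64) ≈ 0.449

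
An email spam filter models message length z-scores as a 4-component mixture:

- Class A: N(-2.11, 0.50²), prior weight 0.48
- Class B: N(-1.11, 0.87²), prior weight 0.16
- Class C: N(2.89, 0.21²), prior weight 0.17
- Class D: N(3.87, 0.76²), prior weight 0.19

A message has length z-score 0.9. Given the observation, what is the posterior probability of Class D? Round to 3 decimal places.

Posterior ∝ prior × likelihood, so P(k | x) ∝ w_k f_k(x); normalise over all components.
Component likelihoods at x = 0.9:
  L_A = (1/(0.50·√(2π)))·exp(−(0.9−-2.11)²/(2·0.50²)) = 0.797885·exp(-18.12020) = 1.07755e-08
  L_B = (1/(0.87·√(2π)))·exp(−(0.9−-1.11)²/(2·0.87²)) = 0.458554·exp(-2.66885) = 0.0317926
  L_C = (1/(0.21·√(2π)))·exp(−(0.9−2.89)²/(2·0.21²)) = 1.899725·exp(-44.89909) = 6.01537e-20
  L_D = (1/(0.76·√(2π)))·exp(−(0.9−3.87)²/(2·0.76²)) = 0.524924·exp(-7.63582) = 0.000253455
Prior × likelihood for each component:
  w_A·L_A = 0.48 × 1.07755e-08 = 5.17224e-09
  w_B·L_B = 0.16 × 0.0317926 = 0.00508681
  w_C·L_C = 0.17 × 6.01537e-20 = 1.02261e-20
  w_D·L_D = 0.19 × 0.000253455 = 4.81565e-05
Sum: 5.17224e-09 + 0.00508681 + 1.02261e-20 + 4.81565e-05 = 0.00513497
Responsibility of Class D: 4.81565e-05 / 0.00513497 ≈ 0.009

0.009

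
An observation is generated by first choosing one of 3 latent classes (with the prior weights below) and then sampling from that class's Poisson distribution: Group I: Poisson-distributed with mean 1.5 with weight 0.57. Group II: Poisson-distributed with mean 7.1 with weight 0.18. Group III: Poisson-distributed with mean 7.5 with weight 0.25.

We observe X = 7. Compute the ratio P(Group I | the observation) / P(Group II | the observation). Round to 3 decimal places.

0.016

Only the two components matter; the odds are (π_i f_i(x)) / (π_j f_j(x)).
Component likelihoods at x = 7:
  f_I = 0.000756426
  f_II = 0.148897
  f_III = 0.146484
Odds = (0.57/0.18) × (0.000756426/0.148897) = 3.16667 × 0.00508018 ≈ 0.016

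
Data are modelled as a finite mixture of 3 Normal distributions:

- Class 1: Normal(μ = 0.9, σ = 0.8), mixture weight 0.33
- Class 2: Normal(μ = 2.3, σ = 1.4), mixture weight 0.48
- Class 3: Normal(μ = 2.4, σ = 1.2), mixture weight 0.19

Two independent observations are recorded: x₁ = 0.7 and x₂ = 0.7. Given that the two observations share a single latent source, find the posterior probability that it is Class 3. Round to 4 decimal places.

Apply Bayes' rule: the posterior for each component is proportional to its prior times its likelihood at x.
Since both observations come from the same component, the likelihood for component k is f_k(x₁)·f_k(x₂).
  L_1 = [0.483335] × [0.483335] = 0.233613
  L_2 = [0.148307] × [0.148307] = 0.0219949
  L_3 = [0.121878] × [0.121878] = 0.0148543
Weight by the priors:
  P(Z=1)·L_1 = 0.33 × 0.233613 = 0.0770922
  P(Z=2)·L_2 = 0.48 × 0.0219949 = 0.0105576
  P(Z=3)·L_3 = 0.19 × 0.0148543 = 0.00282232
Denominator: 0.0770922 + 0.0105576 + 0.00282232 = 0.0904721
P(Class 3 | x₁,x₂) = 0.00282232 / 0.0904721 ≈ 0.0312

0.0312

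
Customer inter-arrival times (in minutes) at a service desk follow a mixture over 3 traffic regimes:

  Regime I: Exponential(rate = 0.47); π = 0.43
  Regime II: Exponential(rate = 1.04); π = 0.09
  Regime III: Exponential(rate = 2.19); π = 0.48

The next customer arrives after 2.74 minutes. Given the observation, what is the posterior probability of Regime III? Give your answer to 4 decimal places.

0.0408

By Bayes' theorem, P(k | x) = w_k f_k(x) / Σ_j w_j f_j(x).
Evaluate each component's likelihood at the observed value:
  L_I = 0.47·e^(−0.47·2.74) = 0.47·e^(−1.2878) = 0.129662
  L_II = 1.04·e^(−1.04·2.74) = 1.04·e^(−2.8496) = 0.0601822
  L_III = 2.19·e^(−2.19·2.74) = 2.19·e^(−6.0006) = 0.00542521
Prior × likelihood for each component:
  w_I·L_I = 0.43 × 0.129662 = 0.0557548
  w_II·L_II = 0.09 × 0.0601822 = 0.00541639
  w_III·L_III = 0.48 × 0.00542521 = 0.0026041
Sum: 0.0557548 + 0.00541639 + 0.0026041 = 0.0637752
P(Regime III | 2.74 minutes) ≈ 0.0408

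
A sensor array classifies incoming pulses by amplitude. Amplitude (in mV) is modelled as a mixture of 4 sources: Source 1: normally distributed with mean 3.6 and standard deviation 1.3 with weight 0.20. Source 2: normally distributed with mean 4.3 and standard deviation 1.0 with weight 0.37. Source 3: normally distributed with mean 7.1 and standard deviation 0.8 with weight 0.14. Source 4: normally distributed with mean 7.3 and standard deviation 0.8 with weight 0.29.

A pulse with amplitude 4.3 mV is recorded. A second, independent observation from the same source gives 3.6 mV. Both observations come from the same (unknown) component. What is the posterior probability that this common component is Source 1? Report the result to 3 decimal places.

Posterior ∝ prior × likelihood, so P(k | x) ∝ w_k f_k(x); normalise over all components.
Since both observations come from the same component, the likelihood for component k is f_k(x₁)·f_k(x₂).
  L_1 = [(1/(1.3·√(2π)))·exp(−(4.3−3.6)²/(2·1.3²)) = 0.306879·exp(-0.14497) = 0.265465] × [0.306879] = 0.0814655
  L_2 = [(1/(1.0·√(2π)))·exp(−(4.3−4.3)²/(2·1.0²)) = 0.398942·exp(-0.00000) = 0.398942] × [0.312254] = 0.124571
  L_3 = [(1/(0.8·√(2π)))·exp(−(4.3−7.1)²/(2·0.8²)) = 0.498678·exp(-6.12500) = 0.00109085] × [3.47925e-05] = 3.79536e-08
  L_4 = [(1/(0.8·√(2π)))·exp(−(4.3−7.3)²/(2·0.8²)) = 0.498678·exp(-7.03125) = 0.000440745] × [1.12955e-05] = 4.97842e-09
Weight by the priors:
  w_1·L_1 = 0.20 × 0.0814655 = 0.0162931
  w_2·L_2 = 0.37 × 0.124571 = 0.0460914
  w_3·L_3 = 0.14 × 3.79536e-08 = 5.3135e-09
  w_4·L_4 = 0.29 × 4.97842e-09 = 1.44374e-09
Sum: 0.0162931 + 0.0460914 + 5.3135e-09 + 1.44374e-09 = 0.0623845
So the posterior for Source 1 is 0.0162931 / 0.0623845 ≈ 0.261.

0.261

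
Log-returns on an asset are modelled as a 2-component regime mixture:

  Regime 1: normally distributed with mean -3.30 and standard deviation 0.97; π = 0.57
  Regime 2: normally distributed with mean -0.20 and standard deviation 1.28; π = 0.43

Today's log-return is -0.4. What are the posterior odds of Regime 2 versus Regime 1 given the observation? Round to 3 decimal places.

Only the two components matter; the odds are (π_i f_i(x)) / (π_j f_j(x)).
Normal densities:
  p_1 = 0.00471218
  p_2 = 0.307892
0.132394 / 0.00268594 ≈ 49.291

49.291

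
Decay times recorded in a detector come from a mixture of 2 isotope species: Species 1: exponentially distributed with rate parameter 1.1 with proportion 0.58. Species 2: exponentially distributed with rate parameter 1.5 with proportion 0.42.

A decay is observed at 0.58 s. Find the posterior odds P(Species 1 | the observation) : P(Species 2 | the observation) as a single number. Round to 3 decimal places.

Since P(k|x) ∝ π_k f_k(x), the posterior odds are π_i f_i(x) / (π_j f_j(x)).
Evaluate each component's likelihood at the observed value:
  f_1 = 1.1·e^(−1.1·0.58) = 1.1·e^(−0.6380) = 0.581183
  f_2 = 1.5·e^(−1.5·0.58) = 1.5·e^(−0.8700) = 0.628427
0.337086 / 0.263939 ≈ 1.277

1.277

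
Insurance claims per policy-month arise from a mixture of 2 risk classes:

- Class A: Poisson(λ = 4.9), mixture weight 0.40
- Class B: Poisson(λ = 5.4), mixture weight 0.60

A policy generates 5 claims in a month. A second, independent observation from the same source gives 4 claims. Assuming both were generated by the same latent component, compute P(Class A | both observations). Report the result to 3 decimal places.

0.430

The responsibility of component k is P(Z=k) f_k(x) divided by Σ_j P(Z=j) f_j(x).
Since both observations come from the same component, the likelihood for component k is f_k(x₁)·f_k(x₂).
  L_A = [e^(−4.9)·4.9^5/5! = 0.17529] × [0.178867] = 0.0313535
  L_B = [e^(−5.4)·5.4^5/5! = 0.172821] × [0.16002] = 0.0276548
Prior × likelihood for each component:
  P(Z=A)·L_A = 0.40 × 0.0313535 = 0.0125414
  P(Z=B)·L_B = 0.60 × 0.0276548 = 0.0165929
Marginal: 0.0125414 + 0.0165929 = 0.0291343
Responsibility of Class A: 0.0125414 / 0.0291343 ≈ 0.430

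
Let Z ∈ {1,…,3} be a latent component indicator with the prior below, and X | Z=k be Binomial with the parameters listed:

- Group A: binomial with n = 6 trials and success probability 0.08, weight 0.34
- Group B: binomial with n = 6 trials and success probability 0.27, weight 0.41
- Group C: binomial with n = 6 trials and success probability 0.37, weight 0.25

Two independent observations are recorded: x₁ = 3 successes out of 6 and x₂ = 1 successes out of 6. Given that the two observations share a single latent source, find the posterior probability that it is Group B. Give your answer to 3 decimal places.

0.587

Apply Bayes' rule: the posterior for each component is proportional to its prior times its likelihood at x.
Since both observations come from the same component, the likelihood for component k is f_k(x₁)·f_k(x₂).
  L_A = [0.00797377] × [0.316359] = 0.00252257
  L_B = [0.15314] × [0.335838] = 0.0514303
  L_C = [0.253313] × [0.220321] = 0.0558101
Prior × likelihood for each component:
  P(Z=A)·L_A = 0.34 × 0.00252257 = 0.000857675
  P(Z=B)·L_B = 0.41 × 0.0514303 = 0.0210864
  P(Z=C)·L_C = 0.25 × 0.0558101 = 0.0139525
Denominator: 0.000857675 + 0.0210864 + 0.0139525 = 0.0358966
P(Group B | x) ≈ 0.587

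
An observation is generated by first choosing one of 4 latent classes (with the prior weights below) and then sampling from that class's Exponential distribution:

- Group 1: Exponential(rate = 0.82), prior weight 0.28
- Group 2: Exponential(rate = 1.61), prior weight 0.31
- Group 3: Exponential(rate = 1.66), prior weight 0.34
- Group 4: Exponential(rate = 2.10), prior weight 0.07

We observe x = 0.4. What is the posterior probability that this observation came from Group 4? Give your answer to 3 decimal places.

The responsibility of component k is w_k f_k(x) divided by Σ_j w_j f_j(x).
Exponential densities:
  p_1 = 0.590698
  p_2 = 0.845552
  p_3 = 0.854548
  p_4 = 0.906592
Multiply by the mixture weights:
  w_1·p_1 = 0.28 × 0.590698 = 0.165395
  w_2·p_2 = 0.31 × 0.845552 = 0.262121
  w_3·p_3 = 0.34 × 0.854548 = 0.290546
  w_4·p_4 = 0.07 × 0.906592 = 0.0634614
Denominator: 0.165395 + 0.262121 + 0.290546 + 0.0634614 = 0.781524
So the posterior for Group 4 is 0.0634614 / 0.781524 ≈ 0.081.

0.081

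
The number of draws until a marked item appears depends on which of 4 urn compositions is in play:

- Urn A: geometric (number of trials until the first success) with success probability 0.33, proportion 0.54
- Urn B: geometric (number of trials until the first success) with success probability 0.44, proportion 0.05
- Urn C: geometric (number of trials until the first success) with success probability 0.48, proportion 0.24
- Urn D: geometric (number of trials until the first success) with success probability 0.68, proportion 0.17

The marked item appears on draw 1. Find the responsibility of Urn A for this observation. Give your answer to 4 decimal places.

P(component k | x) = w_k·f_k(x) / marginal(x), where marginal(x) = Σ_j w_j·f_j(x).
Evaluate each component's likelihood at the observed value:
  L_A = 0.33
  L_B = 0.44
  L_C = 0.48
  L_D = 0.68
Prior × likelihood for each component:
  w_A·L_A = 0.54 × 0.33 = 0.1782
  w_B·L_B = 0.05 × 0.44 = 0.022
  w_C·L_C = 0.24 × 0.48 = 0.1152
  w_D·L_D = 0.17 × 0.68 = 0.1156
Marginal: 0.1782 + 0.022 + 0.1152 + 0.1156 = 0.431
So the posterior for Urn A is 0.1782 / 0.431 ≈ 0.4135.

0.4135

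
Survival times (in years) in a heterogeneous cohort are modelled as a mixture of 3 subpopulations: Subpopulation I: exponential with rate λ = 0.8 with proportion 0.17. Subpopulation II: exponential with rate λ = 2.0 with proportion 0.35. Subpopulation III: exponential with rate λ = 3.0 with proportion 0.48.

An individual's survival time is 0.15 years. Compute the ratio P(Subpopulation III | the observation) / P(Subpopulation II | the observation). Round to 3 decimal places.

Posterior odds = (π_i f_i(x)) / (π_j f_j(x)); the normalising sum cancels.
Exponential densities:
  p_I = 0.709536
  p_II = 1.48164
  p_III = 1.91288
Posterior odds = (π_III·p_III) / (π_II·p_II) = (0.48·1.91288) / (0.35·1.48164) = 0.918185 / 0.518573 ≈ 1.771

1.771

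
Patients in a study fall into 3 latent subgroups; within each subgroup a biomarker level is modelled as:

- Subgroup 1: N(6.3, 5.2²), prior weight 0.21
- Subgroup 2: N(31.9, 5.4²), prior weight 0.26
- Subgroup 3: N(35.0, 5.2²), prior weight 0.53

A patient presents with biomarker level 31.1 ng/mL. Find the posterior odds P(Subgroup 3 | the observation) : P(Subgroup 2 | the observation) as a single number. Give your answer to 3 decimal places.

1.616

The posterior odds equal the prior odds times the likelihood ratio: (w_i/w_j)·(f_i(x)/f_j(x)).
Normal densities:
  L_1 = 8.82614e-07
  L_2 = 0.0730719
  L_3 = 0.057911
Posterior odds = (w_3·L_3) / (w_2·L_2) = (0.53·0.057911) / (0.26·0.0730719) = 0.0306929 / 0.0189987 ≈ 1.616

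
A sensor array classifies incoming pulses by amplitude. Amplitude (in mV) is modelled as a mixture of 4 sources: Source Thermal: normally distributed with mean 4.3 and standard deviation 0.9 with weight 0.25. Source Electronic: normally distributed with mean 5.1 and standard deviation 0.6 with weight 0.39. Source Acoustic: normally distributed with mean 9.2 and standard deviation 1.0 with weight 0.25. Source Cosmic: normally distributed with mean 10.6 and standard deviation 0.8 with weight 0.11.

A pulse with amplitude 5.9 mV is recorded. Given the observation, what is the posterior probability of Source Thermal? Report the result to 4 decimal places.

The responsibility of component k is P(Z=k) f_k(x) divided by Σ_j P(Z=j) f_j(x).
Evaluate each component's likelihood at the observed value:
  p_Thermal = 0.0912799
  p_Electronic = 0.27335
  p_Acoustic = 0.00172257
  p_Cosmic = 1.59532e-08
Unnormalised posteriors:
  P(Z=Thermal)·p_Thermal = 0.25 × 0.0912799 = 0.02282
  P(Z=Electronic)·p_Electronic = 0.39 × 0.27335 = 0.106607
  P(Z=Acoustic)·p_Acoustic = 0.25 × 0.00172257 = 0.000430642
  P(Z=Cosmic)·p_Cosmic = 0.11 × 1.59532e-08 = 1.75485e-09
Marginal: 0.02282 + 0.106607 + 0.000430642 + 1.75485e-09 = 0.129857
Responsibility of Source Thermal: 0.02282 / 0.129857 ≈ 0.1757

0.1757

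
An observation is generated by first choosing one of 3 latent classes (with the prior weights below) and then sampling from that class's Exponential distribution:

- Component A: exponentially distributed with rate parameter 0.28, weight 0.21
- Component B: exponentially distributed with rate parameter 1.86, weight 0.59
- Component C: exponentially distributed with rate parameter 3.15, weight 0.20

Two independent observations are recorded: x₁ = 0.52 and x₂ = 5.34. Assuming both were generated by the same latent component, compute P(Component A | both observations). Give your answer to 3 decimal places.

0.988

The responsibility of component k is w_k f_k(x) divided by Σ_j w_j f_j(x).
Since both observations come from the same component, the likelihood for component k is f_k(x₁)·f_k(x₂).
  f_A = [0.28·e^(−0.28·0.52) = 0.28·e^(−0.1456) = 0.242061] × [0.0627771] = 0.0151959
  f_B = [1.86·e^(−1.86·0.52) = 1.86·e^(−0.9672) = 0.707071] × [9.03496e-05] = 6.38837e-05
  f_C = [3.15·e^(−3.15·0.52) = 3.15·e^(−1.6380) = 0.61226] × [1.55971e-07] = 9.54947e-08
Weight by the priors:
  w_A·f_A = 0.21 × 0.0151959 = 0.00319113
  w_B·f_B = 0.59 × 6.38837e-05 = 3.76914e-05
  w_C·f_C = 0.20 × 9.54947e-08 = 1.90989e-08
Denominator: 0.00319113 + 3.76914e-05 + 1.90989e-08 = 0.00322884
P(Component A | data) = 0.00319113 / 0.00322884 ≈ 0.988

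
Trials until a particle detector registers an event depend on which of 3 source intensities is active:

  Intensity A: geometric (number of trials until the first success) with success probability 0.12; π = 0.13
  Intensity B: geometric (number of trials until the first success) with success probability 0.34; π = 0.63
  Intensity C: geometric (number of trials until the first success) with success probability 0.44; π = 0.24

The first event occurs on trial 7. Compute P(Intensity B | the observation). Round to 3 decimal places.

By Bayes' theorem, P(k | x) = π_k f_k(x) / Σ_j π_j f_j(x).
Component likelihoods at x = 7:
  L_A = 0.0557285
  L_B = 0.0281023
  L_C = 0.01357
Multiply by the mixture weights:
  π_A·L_A = 0.13 × 0.0557285 = 0.0072447
  π_B·L_B = 0.63 × 0.0281023 = 0.0177045
  π_C·L_C = 0.24 × 0.01357 = 0.00325681
Marginal: 0.0072447 + 0.0177045 + 0.00325681 = 0.028206
Responsibility of Intensity B: 0.0177045 / 0.028206 ≈ 0.628

0.628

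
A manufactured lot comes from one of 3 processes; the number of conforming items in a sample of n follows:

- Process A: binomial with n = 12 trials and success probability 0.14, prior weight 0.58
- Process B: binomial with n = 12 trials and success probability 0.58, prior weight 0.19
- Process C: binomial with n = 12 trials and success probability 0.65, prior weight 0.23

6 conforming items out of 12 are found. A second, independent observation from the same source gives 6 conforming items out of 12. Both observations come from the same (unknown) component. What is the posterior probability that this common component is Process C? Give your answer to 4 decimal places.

By Bayes' theorem, P(k | x) = π_k f_k(x) / Σ_j π_j f_j(x).
Since both observations come from the same component, the likelihood for component k is f_k(x₁)·f_k(x₂).
  L_A = [C(12,6)·0.14^6·0.86^6 = 924·7.52954e-06·0.404567 = 0.00281469] × [0.00281469] = 7.92249e-06
  L_B = [C(12,6)·0.58^6·0.42^6 = 924·0.0380687·0.00548903 = 0.193079] × [0.193079] = 0.0372796
  L_C = [C(12,6)·0.65^6·0.35^6 = 924·0.0754189·0.00183827 = 0.128103] × [0.128103] = 0.0164105
Unnormalised posteriors:
  π_A·L_A = 0.58 × 7.92249e-06 = 4.59505e-06
  π_B·L_B = 0.19 × 0.0372796 = 0.00708313
  π_C·L_C = 0.23 × 0.0164105 = 0.00377441
Denominator: 4.59505e-06 + 0.00708313 + 0.00377441 = 0.0108621
P(Process C | data) = 0.00377441 / 0.0108621 ≈ 0.3475

0.3475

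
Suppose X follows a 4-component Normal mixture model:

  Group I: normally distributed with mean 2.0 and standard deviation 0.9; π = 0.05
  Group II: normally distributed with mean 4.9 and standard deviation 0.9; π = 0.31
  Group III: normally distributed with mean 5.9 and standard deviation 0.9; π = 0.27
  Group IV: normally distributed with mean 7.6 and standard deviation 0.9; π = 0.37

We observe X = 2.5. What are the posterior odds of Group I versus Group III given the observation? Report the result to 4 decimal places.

199.3541

Posterior odds = (w_i f_i(x)) / (w_j f_j(x)); the normalising sum cancels.
Normal densities:
  f_I = 0.37988
  f_II = 0.0126622
  f_III = 0.000352881
  f_IV = 4.71877e-08
Odds = (0.05/0.27) × (0.37988/0.000352881) = 0.185185 × 1076.51 ≈ 199.3541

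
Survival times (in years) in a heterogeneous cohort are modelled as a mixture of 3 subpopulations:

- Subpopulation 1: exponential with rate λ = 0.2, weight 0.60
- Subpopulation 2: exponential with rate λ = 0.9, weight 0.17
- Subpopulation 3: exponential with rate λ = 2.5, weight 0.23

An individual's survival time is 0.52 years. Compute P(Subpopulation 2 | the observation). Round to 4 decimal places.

0.2657

Apply Bayes' rule: the posterior for each component is proportional to its prior times its likelihood at x.
Exponential densities:
  f_1 = 0.180245
  f_2 = 0.563628
  f_3 = 0.681329
Prior × likelihood for each component:
  π_1·f_1 = 0.60 × 0.180245 = 0.108147
  π_2·f_2 = 0.17 × 0.563628 = 0.0958168
  π_3·f_3 = 0.23 × 0.681329 = 0.156706
Denominator: 0.108147 + 0.0958168 + 0.156706 = 0.36067
P(Subpopulation 2 | x) = 0.0958168 / 0.36067 ≈ 0.2657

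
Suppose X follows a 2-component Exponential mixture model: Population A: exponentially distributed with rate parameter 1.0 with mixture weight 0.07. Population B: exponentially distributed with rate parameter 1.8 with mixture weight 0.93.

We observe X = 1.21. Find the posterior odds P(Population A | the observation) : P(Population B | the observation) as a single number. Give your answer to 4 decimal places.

0.1101

Only the two components matter; the odds are (P(Z=i) f_i(x)) / (P(Z=j) f_j(x)).
Evaluate each component's likelihood at the observed value:
  f_A = 0.298197
  f_B = 0.203882
Odds = (0.07/0.93) × (0.298197/0.203882) = 0.0752688 × 1.4626 ≈ 0.1101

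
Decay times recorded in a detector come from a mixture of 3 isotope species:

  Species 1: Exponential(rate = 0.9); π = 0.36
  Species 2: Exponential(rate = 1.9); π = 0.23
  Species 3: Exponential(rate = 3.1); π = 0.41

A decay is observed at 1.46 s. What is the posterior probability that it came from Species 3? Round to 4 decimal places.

Apply Bayes' rule: the posterior for each component is proportional to its prior times its likelihood at x.
Evaluate each component's likelihood at the observed value:
  p_1 = 0.241869
  p_2 = 0.118583
  p_3 = 0.033554
Multiply by the mixture weights:
  P(Z=1)·p_1 = 0.36 × 0.241869 = 0.0870727
  P(Z=2)·p_2 = 0.23 × 0.118583 = 0.027274
  P(Z=3)·p_3 = 0.41 × 0.033554 = 0.0137572
Denominator: 0.0870727 + 0.027274 + 0.0137572 = 0.128104
Responsibility of Species 3: 0.0137572 / 0.128104 ≈ 0.1074

0.1074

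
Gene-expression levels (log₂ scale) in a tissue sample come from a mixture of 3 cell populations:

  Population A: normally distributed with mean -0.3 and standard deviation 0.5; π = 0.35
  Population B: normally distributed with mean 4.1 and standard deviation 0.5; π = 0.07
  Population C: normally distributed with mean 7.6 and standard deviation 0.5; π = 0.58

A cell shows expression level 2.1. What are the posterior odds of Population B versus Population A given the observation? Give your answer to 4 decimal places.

Since P(k|x) ∝ w_k f_k(x), the posterior odds are w_i f_i(x) / (w_j f_j(x)).
Component likelihoods at x = 2.1:
  L_A = (1/(0.5·√(2π)))·exp(−(2.1−-0.3)²/(2·0.5²)) = 0.797885·exp(-11.52000) = 7.9226e-06
  L_B = (1/(0.5·√(2π)))·exp(−(2.1−4.1)²/(2·0.5²)) = 0.797885·exp(-8.00000) = 0.00026766
  L_C = (1/(0.5·√(2π)))·exp(−(2.1−7.6)²/(2·0.5²)) = 0.797885·exp(-60.50000) = 4.23764e-27
Posterior odds = (w_B·L_B) / (w_A·L_A) = (0.07·0.00026766) / (0.35·7.9226e-06) = 1.87362e-05 / 2.77291e-06 ≈ 6.7569

6.7569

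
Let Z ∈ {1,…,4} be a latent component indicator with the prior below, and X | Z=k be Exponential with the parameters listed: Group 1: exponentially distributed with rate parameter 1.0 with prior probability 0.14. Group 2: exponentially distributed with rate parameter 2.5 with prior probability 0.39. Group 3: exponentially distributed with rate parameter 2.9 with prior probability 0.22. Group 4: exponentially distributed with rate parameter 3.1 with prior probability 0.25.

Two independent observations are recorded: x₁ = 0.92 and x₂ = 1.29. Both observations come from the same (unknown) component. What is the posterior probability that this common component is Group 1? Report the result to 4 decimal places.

The responsibility of component k is π_k f_k(x) divided by Σ_j π_j f_j(x).
Since both observations come from the same component, the likelihood for component k is f_k(x₁)·f_k(x₂).
  f_1 = [1.0·e^(−1.0·0.92) = 1.0·e^(−0.9200) = 0.398519] × [0.275271] = 0.109701
  f_2 = [2.5·e^(−2.5·0.92) = 2.5·e^(−2.3000) = 0.250647] × [0.0993895] = 0.0249117
  f_3 = [2.9·e^(−2.9·0.92) = 2.9·e^(−2.6680) = 0.201234] × [0.068818] = 0.0138485
  f_4 = [3.1·e^(−3.1·0.92) = 3.1·e^(−2.8520) = 0.178959] × [0.0568353] = 0.0101712
Multiply by the mixture weights:
  π_1·f_1 = 0.14 × 0.109701 = 0.0153581
  π_2·f_2 = 0.39 × 0.0249117 = 0.00971555
  π_3·f_3 = 0.22 × 0.0138485 = 0.00304667
  π_4·f_4 = 0.25 × 0.0101712 = 0.0025428
Marginal: 0.0153581 + 0.00971555 + 0.00304667 + 0.0025428 = 0.0306631
P(Group 1 | x₁, x₂) ≈ 0.5009

0.5009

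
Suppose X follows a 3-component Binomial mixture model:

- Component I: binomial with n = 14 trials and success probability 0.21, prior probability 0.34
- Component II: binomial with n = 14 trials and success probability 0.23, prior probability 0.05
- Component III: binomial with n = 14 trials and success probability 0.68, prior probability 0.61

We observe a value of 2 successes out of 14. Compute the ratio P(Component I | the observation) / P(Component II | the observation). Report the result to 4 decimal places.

Posterior odds = (π_i f_i(x)) / (π_j f_j(x)); the normalising sum cancels.
Component likelihoods at x = 2 successes out of 14:
  L_I = C(14,2)·0.21^2·0.79^12 = 91·0.0441·0.0590915 = 0.23714
  L_II = C(14,2)·0.23^2·0.77^12 = 91·0.0529·0.0434399 = 0.209115
  L_III = C(14,2)·0.68^2·0.32^12 = 91·0.4624·1.15292e-06 = 4.85131e-05
0.0806276 / 0.0104558 ≈ 7.7113

7.7113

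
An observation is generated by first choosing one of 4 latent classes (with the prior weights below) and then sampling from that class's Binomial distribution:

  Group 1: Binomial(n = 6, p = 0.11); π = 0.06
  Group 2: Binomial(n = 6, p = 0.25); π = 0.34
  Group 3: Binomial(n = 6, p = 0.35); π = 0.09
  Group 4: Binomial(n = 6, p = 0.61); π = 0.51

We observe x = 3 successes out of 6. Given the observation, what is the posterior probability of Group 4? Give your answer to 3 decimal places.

0.672

Posterior ∝ prior × likelihood, so P(k | x) ∝ π_k f_k(x); normalise over all components.
Component likelihoods at x = 3 successes out of 6:
  f_1 = C(6,3)·0.11^3·0.89^3 = 20·0.001331·0.704969 = 0.0187663
  f_2 = C(6,3)·0.25^3·0.75^3 = 20·0.015625·0.421875 = 0.131836
  f_3 = C(6,3)·0.35^3·0.65^3 = 20·0.042875·0.274625 = 0.235491
  f_4 = C(6,3)·0.61^3·0.39^3 = 20·0.226981·0.059319 = 0.269286
Prior × likelihood for each component:
  π_1·f_1 = 0.06 × 0.0187663 = 0.00112598
  π_2·f_2 = 0.34 × 0.131836 = 0.0448242
  π_3·f_3 = 0.09 × 0.235491 = 0.0211942
  π_4·f_4 = 0.51 × 0.269286 = 0.137336
Marginal: 0.00112598 + 0.0448242 + 0.0211942 + 0.137336 = 0.20448
P(Group 4 | x) ≈ 0.672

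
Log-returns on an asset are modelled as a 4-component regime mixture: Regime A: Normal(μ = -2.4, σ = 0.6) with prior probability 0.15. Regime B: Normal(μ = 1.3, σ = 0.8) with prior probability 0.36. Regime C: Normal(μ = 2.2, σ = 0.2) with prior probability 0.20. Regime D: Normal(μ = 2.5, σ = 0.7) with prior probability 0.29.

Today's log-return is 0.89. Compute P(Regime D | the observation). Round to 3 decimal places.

Apply Bayes' rule: the posterior for each component is proportional to its prior times its likelihood at x.
Normal densities:
  p_A = (1/(0.6·√(2π)))·exp(−(0.89−-2.4)²/(2·0.6²)) = 0.664904·exp(-15.03347) = 1.967e-07
  p_B = (1/(0.8·√(2π)))·exp(−(0.89−1.3)²/(2·0.8²)) = 0.498678·exp(-0.13133) = 0.437306
  p_C = (1/(0.2·√(2π)))·exp(−(0.89−2.2)²/(2·0.2²)) = 1.994711·exp(-21.45125) = 9.63209e-10
  p_D = (1/(0.7·√(2π)))·exp(−(0.89−2.5)²/(2·0.7²)) = 0.569918·exp(-2.64500) = 0.0404672
Unnormalised posteriors:
  π_A·p_A = 0.15 × 1.967e-07 = 2.9505e-08
  π_B·p_B = 0.36 × 0.437306 = 0.15743
  π_C·p_C = 0.20 × 9.63209e-10 = 1.92642e-10
  π_D·p_D = 0.29 × 0.0404672 = 0.0117355
Sum: 2.9505e-08 + 0.15743 + 1.92642e-10 + 0.0117355 = 0.169166
So the posterior for Regime D is 0.0117355 / 0.169166 ≈ 0.069.

0.069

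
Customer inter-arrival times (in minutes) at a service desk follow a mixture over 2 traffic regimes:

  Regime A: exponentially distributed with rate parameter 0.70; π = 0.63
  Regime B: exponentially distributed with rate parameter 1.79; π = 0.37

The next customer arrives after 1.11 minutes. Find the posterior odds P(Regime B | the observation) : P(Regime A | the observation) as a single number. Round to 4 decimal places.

The posterior odds equal the prior odds times the likelihood ratio: (P(Z=i)/P(Z=j))·(f_i(x)/f_j(x)).
Component likelihoods at x = 1.11 minutes:
  L_A = 0.321848
  L_B = 0.245445
0.0908145 / 0.202764 ≈ 0.4479

0.4479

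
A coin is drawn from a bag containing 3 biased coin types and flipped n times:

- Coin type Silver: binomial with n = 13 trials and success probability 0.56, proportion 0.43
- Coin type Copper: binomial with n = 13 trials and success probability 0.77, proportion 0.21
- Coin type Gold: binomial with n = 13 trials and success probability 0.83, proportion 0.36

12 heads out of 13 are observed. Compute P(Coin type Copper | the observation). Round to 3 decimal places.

0.238

The responsibility of component k is π_k f_k(x) divided by Σ_j π_j f_j(x).
Component likelihoods at x = 12 heads out of 13:
  p_Silver = C(13,12)·0.56^12·0.44^1 = 13·0.000951166·0.44 = 0.00544067
  p_Copper = C(13,12)·0.77^12·0.23^1 = 13·0.0434399·0.23 = 0.129885
  p_Gold = C(13,12)·0.83^12·0.17^1 = 13·0.10689·0.17 = 0.236227
Prior × likelihood for each component:
  π_Silver·p_Silver = 0.43 × 0.00544067 = 0.00233949
  π_Copper·p_Copper = 0.21 × 0.129885 = 0.0272759
  π_Gold·p_Gold = 0.36 × 0.236227 = 0.0850417
Denominator: 0.00233949 + 0.0272759 + 0.0850417 = 0.114657
Responsibility of Coin type Copper: 0.0272759 / 0.114657 ≈ 0.238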